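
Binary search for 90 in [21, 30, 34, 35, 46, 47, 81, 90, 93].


Step 1: lo=0, hi=8, mid=4, val=46
Step 2: lo=5, hi=8, mid=6, val=81
Step 3: lo=7, hi=8, mid=7, val=90

Found at index 7


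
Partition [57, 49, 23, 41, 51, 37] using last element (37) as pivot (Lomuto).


Pivot: 37
  23 <= 37: swap -> [23, 49, 57, 41, 51, 37]
Place pivot at 1: [23, 37, 57, 41, 51, 49]

Partitioned: [23, 37, 57, 41, 51, 49]


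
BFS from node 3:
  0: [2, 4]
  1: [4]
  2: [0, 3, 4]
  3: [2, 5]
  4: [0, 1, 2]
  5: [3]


Visit 3, enqueue [2, 5]
Visit 2, enqueue [0, 4]
Visit 5, enqueue []
Visit 0, enqueue []
Visit 4, enqueue [1]
Visit 1, enqueue []

BFS order: [3, 2, 5, 0, 4, 1]


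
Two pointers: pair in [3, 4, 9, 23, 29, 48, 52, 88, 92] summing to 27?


lo=0(3)+hi=8(92)=95
lo=0(3)+hi=7(88)=91
lo=0(3)+hi=6(52)=55
lo=0(3)+hi=5(48)=51
lo=0(3)+hi=4(29)=32
lo=0(3)+hi=3(23)=26
lo=1(4)+hi=3(23)=27

Yes: 4+23=27


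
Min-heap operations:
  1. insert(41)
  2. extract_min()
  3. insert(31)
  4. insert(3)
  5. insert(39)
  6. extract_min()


insert(41) -> [41]
extract_min()->41, []
insert(31) -> [31]
insert(3) -> [3, 31]
insert(39) -> [3, 31, 39]
extract_min()->3, [31, 39]

Final heap: [31, 39]


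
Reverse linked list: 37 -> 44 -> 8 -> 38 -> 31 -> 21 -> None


Step 1: curr=37, set curr.next=prev(None) | reversed so far: 37
Step 2: curr=44, set curr.next=prev(37) | reversed so far: 44 -> 37
Step 3: curr=8, set curr.next=prev(44) | reversed so far: 8 -> 44 -> 37
Step 4: curr=38, set curr.next=prev(8) | reversed so far: 38 -> 8 -> 44 -> 37
Step 5: curr=31, set curr.next=prev(38) | reversed so far: 31 -> 38 -> 8 -> 44 -> 37
Step 6: curr=21, set curr.next=prev(31) | reversed so far: 21 -> 31 -> 38 -> 8 -> 44 -> 37

21 -> 31 -> 38 -> 8 -> 44 -> 37 -> None


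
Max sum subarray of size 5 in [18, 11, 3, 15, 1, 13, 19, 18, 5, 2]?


[0:5]: 48
[1:6]: 43
[2:7]: 51
[3:8]: 66
[4:9]: 56
[5:10]: 57

Max: 66 at [3:8]


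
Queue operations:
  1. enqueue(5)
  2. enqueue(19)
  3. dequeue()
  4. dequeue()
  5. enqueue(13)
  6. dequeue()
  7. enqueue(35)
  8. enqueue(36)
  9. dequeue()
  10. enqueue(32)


enqueue(5) -> [5]
enqueue(19) -> [5, 19]
dequeue()->5, [19]
dequeue()->19, []
enqueue(13) -> [13]
dequeue()->13, []
enqueue(35) -> [35]
enqueue(36) -> [35, 36]
dequeue()->35, [36]
enqueue(32) -> [36, 32]

Final queue: [36, 32]


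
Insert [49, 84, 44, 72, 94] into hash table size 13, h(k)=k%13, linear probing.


Insert 49: h=10 -> slot 10
Insert 84: h=6 -> slot 6
Insert 44: h=5 -> slot 5
Insert 72: h=7 -> slot 7
Insert 94: h=3 -> slot 3

Table: [None, None, None, 94, None, 44, 84, 72, None, None, 49, None, None]


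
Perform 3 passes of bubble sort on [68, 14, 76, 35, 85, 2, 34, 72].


Initial: [68, 14, 76, 35, 85, 2, 34, 72]
Pass 1: [14, 68, 35, 76, 2, 34, 72, 85] (5 swaps)
Pass 2: [14, 35, 68, 2, 34, 72, 76, 85] (4 swaps)
Pass 3: [14, 35, 2, 34, 68, 72, 76, 85] (2 swaps)

After 3 passes: [14, 35, 2, 34, 68, 72, 76, 85]


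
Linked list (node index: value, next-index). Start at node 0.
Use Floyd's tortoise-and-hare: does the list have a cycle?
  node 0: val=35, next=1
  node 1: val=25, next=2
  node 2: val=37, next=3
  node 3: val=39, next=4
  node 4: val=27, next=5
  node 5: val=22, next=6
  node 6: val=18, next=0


Floyd's tortoise (slow, +1) and hare (fast, +2):
  init: slow=0, fast=0
  step 1: slow=1, fast=2
  step 2: slow=2, fast=4
  step 3: slow=3, fast=6
  step 4: slow=4, fast=1
  step 5: slow=5, fast=3
  step 6: slow=6, fast=5
  step 7: slow=0, fast=0
  slow == fast at node 0: cycle detected

Cycle: yes


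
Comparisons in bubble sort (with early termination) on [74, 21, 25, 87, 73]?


Algorithm: bubble sort (with early termination)
Input: [74, 21, 25, 87, 73]
Sorted: [21, 25, 73, 74, 87]

9


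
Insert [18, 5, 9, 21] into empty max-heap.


Insert 18: [18]
Insert 5: [18, 5]
Insert 9: [18, 5, 9]
Insert 21: [21, 18, 9, 5]

Final heap: [21, 18, 9, 5]


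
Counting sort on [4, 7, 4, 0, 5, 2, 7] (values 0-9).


Input: [4, 7, 4, 0, 5, 2, 7]
Counts: [1, 0, 1, 0, 2, 1, 0, 2, 0, 0]

Sorted: [0, 2, 4, 4, 5, 7, 7]


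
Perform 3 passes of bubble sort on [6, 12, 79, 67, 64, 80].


Initial: [6, 12, 79, 67, 64, 80]
Pass 1: [6, 12, 67, 64, 79, 80] (2 swaps)
Pass 2: [6, 12, 64, 67, 79, 80] (1 swaps)
Pass 3: [6, 12, 64, 67, 79, 80] (0 swaps)

After 3 passes: [6, 12, 64, 67, 79, 80]


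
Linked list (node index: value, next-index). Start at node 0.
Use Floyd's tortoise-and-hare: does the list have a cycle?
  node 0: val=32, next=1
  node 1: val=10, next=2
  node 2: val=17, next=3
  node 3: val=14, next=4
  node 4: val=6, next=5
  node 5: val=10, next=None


Floyd's tortoise (slow, +1) and hare (fast, +2):
  init: slow=0, fast=0
  step 1: slow=1, fast=2
  step 2: slow=2, fast=4
  step 3: fast 4->5->None, no cycle

Cycle: no


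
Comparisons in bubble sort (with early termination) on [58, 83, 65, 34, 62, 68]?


Algorithm: bubble sort (with early termination)
Input: [58, 83, 65, 34, 62, 68]
Sorted: [34, 58, 62, 65, 68, 83]

14


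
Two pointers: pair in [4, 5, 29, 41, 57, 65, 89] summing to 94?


lo=0(4)+hi=6(89)=93
lo=1(5)+hi=6(89)=94

Yes: 5+89=94


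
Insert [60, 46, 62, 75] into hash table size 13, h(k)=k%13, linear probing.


Insert 60: h=8 -> slot 8
Insert 46: h=7 -> slot 7
Insert 62: h=10 -> slot 10
Insert 75: h=10, 1 probes -> slot 11

Table: [None, None, None, None, None, None, None, 46, 60, None, 62, 75, None]


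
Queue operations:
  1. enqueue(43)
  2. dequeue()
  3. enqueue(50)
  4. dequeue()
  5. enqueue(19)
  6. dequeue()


enqueue(43) -> [43]
dequeue()->43, []
enqueue(50) -> [50]
dequeue()->50, []
enqueue(19) -> [19]
dequeue()->19, []

Final queue: []


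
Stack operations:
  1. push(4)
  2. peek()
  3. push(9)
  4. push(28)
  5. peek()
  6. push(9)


push(4) -> [4]
peek()->4
push(9) -> [4, 9]
push(28) -> [4, 9, 28]
peek()->28
push(9) -> [4, 9, 28, 9]

Final stack: [4, 9, 28, 9]


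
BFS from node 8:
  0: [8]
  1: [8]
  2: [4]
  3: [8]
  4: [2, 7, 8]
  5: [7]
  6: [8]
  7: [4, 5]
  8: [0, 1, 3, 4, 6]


Visit 8, enqueue [0, 1, 3, 4, 6]
Visit 0, enqueue []
Visit 1, enqueue []
Visit 3, enqueue []
Visit 4, enqueue [2, 7]
Visit 6, enqueue []
Visit 2, enqueue []
Visit 7, enqueue [5]
Visit 5, enqueue []

BFS order: [8, 0, 1, 3, 4, 6, 2, 7, 5]


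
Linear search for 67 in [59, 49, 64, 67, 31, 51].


i=0: 59!=67
i=1: 49!=67
i=2: 64!=67
i=3: 67==67 found!

Found at 3, 4 comps


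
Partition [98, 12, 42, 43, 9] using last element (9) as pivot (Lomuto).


Pivot: 9
Place pivot at 0: [9, 12, 42, 43, 98]

Partitioned: [9, 12, 42, 43, 98]


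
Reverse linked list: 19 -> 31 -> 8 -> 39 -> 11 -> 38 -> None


Step 1: curr=19, set curr.next=prev(None) | reversed so far: 19
Step 2: curr=31, set curr.next=prev(19) | reversed so far: 31 -> 19
Step 3: curr=8, set curr.next=prev(31) | reversed so far: 8 -> 31 -> 19
Step 4: curr=39, set curr.next=prev(8) | reversed so far: 39 -> 8 -> 31 -> 19
Step 5: curr=11, set curr.next=prev(39) | reversed so far: 11 -> 39 -> 8 -> 31 -> 19
Step 6: curr=38, set curr.next=prev(11) | reversed so far: 38 -> 11 -> 39 -> 8 -> 31 -> 19

38 -> 11 -> 39 -> 8 -> 31 -> 19 -> None


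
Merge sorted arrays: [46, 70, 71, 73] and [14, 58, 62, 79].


Take 14 from B
Take 46 from A
Take 58 from B
Take 62 from B
Take 70 from A
Take 71 from A
Take 73 from A

Merged: [14, 46, 58, 62, 70, 71, 73, 79]


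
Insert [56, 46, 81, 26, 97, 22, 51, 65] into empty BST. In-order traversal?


Insert 56: root
Insert 46: L from 56
Insert 81: R from 56
Insert 26: L from 56 -> L from 46
Insert 97: R from 56 -> R from 81
Insert 22: L from 56 -> L from 46 -> L from 26
Insert 51: L from 56 -> R from 46
Insert 65: R from 56 -> L from 81

In-order: [22, 26, 46, 51, 56, 65, 81, 97]


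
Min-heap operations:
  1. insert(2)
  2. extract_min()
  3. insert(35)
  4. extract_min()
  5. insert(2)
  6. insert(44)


insert(2) -> [2]
extract_min()->2, []
insert(35) -> [35]
extract_min()->35, []
insert(2) -> [2]
insert(44) -> [2, 44]

Final heap: [2, 44]


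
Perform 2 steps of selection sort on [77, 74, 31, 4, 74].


Initial: [77, 74, 31, 4, 74]
Step 1: min=4 at 3
  Swap: [4, 74, 31, 77, 74]
Step 2: min=31 at 2
  Swap: [4, 31, 74, 77, 74]

After 2 steps: [4, 31, 74, 77, 74]


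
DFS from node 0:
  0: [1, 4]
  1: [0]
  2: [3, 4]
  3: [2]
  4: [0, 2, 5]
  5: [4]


Visit 0, push [4, 1]
Visit 1, push []
Visit 4, push [5, 2]
Visit 2, push [3]
Visit 3, push []
Visit 5, push []

DFS order: [0, 1, 4, 2, 3, 5]


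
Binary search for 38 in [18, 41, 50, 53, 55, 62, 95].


Step 1: lo=0, hi=6, mid=3, val=53
Step 2: lo=0, hi=2, mid=1, val=41
Step 3: lo=0, hi=0, mid=0, val=18

Not found


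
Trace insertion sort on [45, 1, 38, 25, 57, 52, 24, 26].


Initial: [45, 1, 38, 25, 57, 52, 24, 26]
Insert 1: [1, 45, 38, 25, 57, 52, 24, 26]
Insert 38: [1, 38, 45, 25, 57, 52, 24, 26]
Insert 25: [1, 25, 38, 45, 57, 52, 24, 26]
Insert 57: [1, 25, 38, 45, 57, 52, 24, 26]
Insert 52: [1, 25, 38, 45, 52, 57, 24, 26]
Insert 24: [1, 24, 25, 38, 45, 52, 57, 26]
Insert 26: [1, 24, 25, 26, 38, 45, 52, 57]

Sorted: [1, 24, 25, 26, 38, 45, 52, 57]


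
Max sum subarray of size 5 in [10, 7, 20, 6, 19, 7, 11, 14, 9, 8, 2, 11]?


[0:5]: 62
[1:6]: 59
[2:7]: 63
[3:8]: 57
[4:9]: 60
[5:10]: 49
[6:11]: 44
[7:12]: 44

Max: 63 at [2:7]


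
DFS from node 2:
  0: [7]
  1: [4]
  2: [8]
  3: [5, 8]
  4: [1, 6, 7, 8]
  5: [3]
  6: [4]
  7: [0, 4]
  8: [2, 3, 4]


Visit 2, push [8]
Visit 8, push [4, 3]
Visit 3, push [5]
Visit 5, push []
Visit 4, push [7, 6, 1]
Visit 1, push []
Visit 6, push []
Visit 7, push [0]
Visit 0, push []

DFS order: [2, 8, 3, 5, 4, 1, 6, 7, 0]


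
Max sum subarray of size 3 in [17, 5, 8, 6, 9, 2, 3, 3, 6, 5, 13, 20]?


[0:3]: 30
[1:4]: 19
[2:5]: 23
[3:6]: 17
[4:7]: 14
[5:8]: 8
[6:9]: 12
[7:10]: 14
[8:11]: 24
[9:12]: 38

Max: 38 at [9:12]


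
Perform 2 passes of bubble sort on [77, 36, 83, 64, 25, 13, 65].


Initial: [77, 36, 83, 64, 25, 13, 65]
Pass 1: [36, 77, 64, 25, 13, 65, 83] (5 swaps)
Pass 2: [36, 64, 25, 13, 65, 77, 83] (4 swaps)

After 2 passes: [36, 64, 25, 13, 65, 77, 83]


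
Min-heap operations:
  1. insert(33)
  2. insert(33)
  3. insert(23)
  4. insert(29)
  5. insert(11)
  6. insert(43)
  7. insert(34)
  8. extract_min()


insert(33) -> [33]
insert(33) -> [33, 33]
insert(23) -> [23, 33, 33]
insert(29) -> [23, 29, 33, 33]
insert(11) -> [11, 23, 33, 33, 29]
insert(43) -> [11, 23, 33, 33, 29, 43]
insert(34) -> [11, 23, 33, 33, 29, 43, 34]
extract_min()->11, [23, 29, 33, 33, 34, 43]

Final heap: [23, 29, 33, 33, 34, 43]


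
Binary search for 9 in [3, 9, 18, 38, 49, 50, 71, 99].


Step 1: lo=0, hi=7, mid=3, val=38
Step 2: lo=0, hi=2, mid=1, val=9

Found at index 1


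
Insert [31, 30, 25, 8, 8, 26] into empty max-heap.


Insert 31: [31]
Insert 30: [31, 30]
Insert 25: [31, 30, 25]
Insert 8: [31, 30, 25, 8]
Insert 8: [31, 30, 25, 8, 8]
Insert 26: [31, 30, 26, 8, 8, 25]

Final heap: [31, 30, 26, 8, 8, 25]


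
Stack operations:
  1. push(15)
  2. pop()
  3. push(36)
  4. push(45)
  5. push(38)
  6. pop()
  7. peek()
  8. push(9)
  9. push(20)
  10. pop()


push(15) -> [15]
pop()->15, []
push(36) -> [36]
push(45) -> [36, 45]
push(38) -> [36, 45, 38]
pop()->38, [36, 45]
peek()->45
push(9) -> [36, 45, 9]
push(20) -> [36, 45, 9, 20]
pop()->20, [36, 45, 9]

Final stack: [36, 45, 9]


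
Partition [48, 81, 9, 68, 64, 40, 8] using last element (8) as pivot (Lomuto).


Pivot: 8
Place pivot at 0: [8, 81, 9, 68, 64, 40, 48]

Partitioned: [8, 81, 9, 68, 64, 40, 48]


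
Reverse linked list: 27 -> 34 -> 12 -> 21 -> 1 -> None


Step 1: curr=27, set curr.next=prev(None) | reversed so far: 27
Step 2: curr=34, set curr.next=prev(27) | reversed so far: 34 -> 27
Step 3: curr=12, set curr.next=prev(34) | reversed so far: 12 -> 34 -> 27
Step 4: curr=21, set curr.next=prev(12) | reversed so far: 21 -> 12 -> 34 -> 27
Step 5: curr=1, set curr.next=prev(21) | reversed so far: 1 -> 21 -> 12 -> 34 -> 27

1 -> 21 -> 12 -> 34 -> 27 -> None


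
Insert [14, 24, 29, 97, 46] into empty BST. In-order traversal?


Insert 14: root
Insert 24: R from 14
Insert 29: R from 14 -> R from 24
Insert 97: R from 14 -> R from 24 -> R from 29
Insert 46: R from 14 -> R from 24 -> R from 29 -> L from 97

In-order: [14, 24, 29, 46, 97]


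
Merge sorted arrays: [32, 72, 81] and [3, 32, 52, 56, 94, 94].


Take 3 from B
Take 32 from A
Take 32 from B
Take 52 from B
Take 56 from B
Take 72 from A
Take 81 from A

Merged: [3, 32, 32, 52, 56, 72, 81, 94, 94]


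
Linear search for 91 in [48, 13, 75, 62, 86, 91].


i=0: 48!=91
i=1: 13!=91
i=2: 75!=91
i=3: 62!=91
i=4: 86!=91
i=5: 91==91 found!

Found at 5, 6 comps


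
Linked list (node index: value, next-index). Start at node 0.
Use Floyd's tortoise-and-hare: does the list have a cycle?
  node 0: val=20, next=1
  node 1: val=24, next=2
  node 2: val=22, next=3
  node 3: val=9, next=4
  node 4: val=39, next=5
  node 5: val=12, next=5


Floyd's tortoise (slow, +1) and hare (fast, +2):
  init: slow=0, fast=0
  step 1: slow=1, fast=2
  step 2: slow=2, fast=4
  step 3: slow=3, fast=5
  step 4: slow=4, fast=5
  step 5: slow=5, fast=5
  slow == fast at node 5: cycle detected

Cycle: yes


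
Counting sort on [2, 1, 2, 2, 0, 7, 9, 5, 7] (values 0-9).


Input: [2, 1, 2, 2, 0, 7, 9, 5, 7]
Counts: [1, 1, 3, 0, 0, 1, 0, 2, 0, 1]

Sorted: [0, 1, 2, 2, 2, 5, 7, 7, 9]


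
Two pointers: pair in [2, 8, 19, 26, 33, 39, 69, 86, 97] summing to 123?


lo=0(2)+hi=8(97)=99
lo=1(8)+hi=8(97)=105
lo=2(19)+hi=8(97)=116
lo=3(26)+hi=8(97)=123

Yes: 26+97=123


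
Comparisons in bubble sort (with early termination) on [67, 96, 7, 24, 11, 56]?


Algorithm: bubble sort (with early termination)
Input: [67, 96, 7, 24, 11, 56]
Sorted: [7, 11, 24, 56, 67, 96]

14


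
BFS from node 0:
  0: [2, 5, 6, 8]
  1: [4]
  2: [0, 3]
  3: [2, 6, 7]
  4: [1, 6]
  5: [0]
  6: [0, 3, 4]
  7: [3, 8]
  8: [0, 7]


Visit 0, enqueue [2, 5, 6, 8]
Visit 2, enqueue [3]
Visit 5, enqueue []
Visit 6, enqueue [4]
Visit 8, enqueue [7]
Visit 3, enqueue []
Visit 4, enqueue [1]
Visit 7, enqueue []
Visit 1, enqueue []

BFS order: [0, 2, 5, 6, 8, 3, 4, 7, 1]


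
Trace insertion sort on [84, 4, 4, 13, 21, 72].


Initial: [84, 4, 4, 13, 21, 72]
Insert 4: [4, 84, 4, 13, 21, 72]
Insert 4: [4, 4, 84, 13, 21, 72]
Insert 13: [4, 4, 13, 84, 21, 72]
Insert 21: [4, 4, 13, 21, 84, 72]
Insert 72: [4, 4, 13, 21, 72, 84]

Sorted: [4, 4, 13, 21, 72, 84]


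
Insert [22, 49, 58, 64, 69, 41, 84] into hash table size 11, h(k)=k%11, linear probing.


Insert 22: h=0 -> slot 0
Insert 49: h=5 -> slot 5
Insert 58: h=3 -> slot 3
Insert 64: h=9 -> slot 9
Insert 69: h=3, 1 probes -> slot 4
Insert 41: h=8 -> slot 8
Insert 84: h=7 -> slot 7

Table: [22, None, None, 58, 69, 49, None, 84, 41, 64, None]


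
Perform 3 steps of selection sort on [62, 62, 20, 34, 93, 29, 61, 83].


Initial: [62, 62, 20, 34, 93, 29, 61, 83]
Step 1: min=20 at 2
  Swap: [20, 62, 62, 34, 93, 29, 61, 83]
Step 2: min=29 at 5
  Swap: [20, 29, 62, 34, 93, 62, 61, 83]
Step 3: min=34 at 3
  Swap: [20, 29, 34, 62, 93, 62, 61, 83]

After 3 steps: [20, 29, 34, 62, 93, 62, 61, 83]


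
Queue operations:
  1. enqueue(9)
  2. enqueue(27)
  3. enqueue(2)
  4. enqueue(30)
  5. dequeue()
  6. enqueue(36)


enqueue(9) -> [9]
enqueue(27) -> [9, 27]
enqueue(2) -> [9, 27, 2]
enqueue(30) -> [9, 27, 2, 30]
dequeue()->9, [27, 2, 30]
enqueue(36) -> [27, 2, 30, 36]

Final queue: [27, 2, 30, 36]


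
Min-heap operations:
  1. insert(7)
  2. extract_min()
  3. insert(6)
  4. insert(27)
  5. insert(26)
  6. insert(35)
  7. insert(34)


insert(7) -> [7]
extract_min()->7, []
insert(6) -> [6]
insert(27) -> [6, 27]
insert(26) -> [6, 27, 26]
insert(35) -> [6, 27, 26, 35]
insert(34) -> [6, 27, 26, 35, 34]

Final heap: [6, 27, 26, 35, 34]


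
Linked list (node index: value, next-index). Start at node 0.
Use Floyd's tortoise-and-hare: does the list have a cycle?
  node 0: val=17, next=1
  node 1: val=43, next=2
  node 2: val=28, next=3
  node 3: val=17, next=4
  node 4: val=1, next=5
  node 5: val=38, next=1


Floyd's tortoise (slow, +1) and hare (fast, +2):
  init: slow=0, fast=0
  step 1: slow=1, fast=2
  step 2: slow=2, fast=4
  step 3: slow=3, fast=1
  step 4: slow=4, fast=3
  step 5: slow=5, fast=5
  slow == fast at node 5: cycle detected

Cycle: yes


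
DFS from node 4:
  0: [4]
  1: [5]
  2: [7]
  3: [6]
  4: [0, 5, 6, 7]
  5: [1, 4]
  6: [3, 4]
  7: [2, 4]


Visit 4, push [7, 6, 5, 0]
Visit 0, push []
Visit 5, push [1]
Visit 1, push []
Visit 6, push [3]
Visit 3, push []
Visit 7, push [2]
Visit 2, push []

DFS order: [4, 0, 5, 1, 6, 3, 7, 2]


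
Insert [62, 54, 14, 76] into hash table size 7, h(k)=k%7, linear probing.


Insert 62: h=6 -> slot 6
Insert 54: h=5 -> slot 5
Insert 14: h=0 -> slot 0
Insert 76: h=6, 2 probes -> slot 1

Table: [14, 76, None, None, None, 54, 62]


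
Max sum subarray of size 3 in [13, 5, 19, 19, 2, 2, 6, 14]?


[0:3]: 37
[1:4]: 43
[2:5]: 40
[3:6]: 23
[4:7]: 10
[5:8]: 22

Max: 43 at [1:4]


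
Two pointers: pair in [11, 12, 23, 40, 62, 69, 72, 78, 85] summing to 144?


lo=0(11)+hi=8(85)=96
lo=1(12)+hi=8(85)=97
lo=2(23)+hi=8(85)=108
lo=3(40)+hi=8(85)=125
lo=4(62)+hi=8(85)=147
lo=4(62)+hi=7(78)=140
lo=5(69)+hi=7(78)=147
lo=5(69)+hi=6(72)=141

No pair found


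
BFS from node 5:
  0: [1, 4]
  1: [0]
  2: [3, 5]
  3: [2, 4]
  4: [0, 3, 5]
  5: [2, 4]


Visit 5, enqueue [2, 4]
Visit 2, enqueue [3]
Visit 4, enqueue [0]
Visit 3, enqueue []
Visit 0, enqueue [1]
Visit 1, enqueue []

BFS order: [5, 2, 4, 3, 0, 1]


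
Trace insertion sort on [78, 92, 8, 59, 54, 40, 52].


Initial: [78, 92, 8, 59, 54, 40, 52]
Insert 92: [78, 92, 8, 59, 54, 40, 52]
Insert 8: [8, 78, 92, 59, 54, 40, 52]
Insert 59: [8, 59, 78, 92, 54, 40, 52]
Insert 54: [8, 54, 59, 78, 92, 40, 52]
Insert 40: [8, 40, 54, 59, 78, 92, 52]
Insert 52: [8, 40, 52, 54, 59, 78, 92]

Sorted: [8, 40, 52, 54, 59, 78, 92]


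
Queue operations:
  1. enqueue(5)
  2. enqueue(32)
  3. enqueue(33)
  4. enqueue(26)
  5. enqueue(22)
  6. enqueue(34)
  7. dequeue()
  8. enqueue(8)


enqueue(5) -> [5]
enqueue(32) -> [5, 32]
enqueue(33) -> [5, 32, 33]
enqueue(26) -> [5, 32, 33, 26]
enqueue(22) -> [5, 32, 33, 26, 22]
enqueue(34) -> [5, 32, 33, 26, 22, 34]
dequeue()->5, [32, 33, 26, 22, 34]
enqueue(8) -> [32, 33, 26, 22, 34, 8]

Final queue: [32, 33, 26, 22, 34, 8]


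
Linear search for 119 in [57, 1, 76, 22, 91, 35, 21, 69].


i=0: 57!=119
i=1: 1!=119
i=2: 76!=119
i=3: 22!=119
i=4: 91!=119
i=5: 35!=119
i=6: 21!=119
i=7: 69!=119

Not found, 8 comps


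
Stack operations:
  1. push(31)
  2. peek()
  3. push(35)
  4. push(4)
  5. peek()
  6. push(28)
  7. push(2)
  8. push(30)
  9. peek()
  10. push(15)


push(31) -> [31]
peek()->31
push(35) -> [31, 35]
push(4) -> [31, 35, 4]
peek()->4
push(28) -> [31, 35, 4, 28]
push(2) -> [31, 35, 4, 28, 2]
push(30) -> [31, 35, 4, 28, 2, 30]
peek()->30
push(15) -> [31, 35, 4, 28, 2, 30, 15]

Final stack: [31, 35, 4, 28, 2, 30, 15]


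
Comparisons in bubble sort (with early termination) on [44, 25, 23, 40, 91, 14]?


Algorithm: bubble sort (with early termination)
Input: [44, 25, 23, 40, 91, 14]
Sorted: [14, 23, 25, 40, 44, 91]

15


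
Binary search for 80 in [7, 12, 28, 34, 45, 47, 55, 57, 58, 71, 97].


Step 1: lo=0, hi=10, mid=5, val=47
Step 2: lo=6, hi=10, mid=8, val=58
Step 3: lo=9, hi=10, mid=9, val=71
Step 4: lo=10, hi=10, mid=10, val=97

Not found


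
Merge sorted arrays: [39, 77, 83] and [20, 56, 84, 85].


Take 20 from B
Take 39 from A
Take 56 from B
Take 77 from A
Take 83 from A

Merged: [20, 39, 56, 77, 83, 84, 85]


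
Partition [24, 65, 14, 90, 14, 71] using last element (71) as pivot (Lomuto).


Pivot: 71
  24 <= 71: advance i (no swap)
  65 <= 71: advance i (no swap)
  14 <= 71: advance i (no swap)
  14 <= 71: swap -> [24, 65, 14, 14, 90, 71]
Place pivot at 4: [24, 65, 14, 14, 71, 90]

Partitioned: [24, 65, 14, 14, 71, 90]


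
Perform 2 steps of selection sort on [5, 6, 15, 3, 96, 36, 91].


Initial: [5, 6, 15, 3, 96, 36, 91]
Step 1: min=3 at 3
  Swap: [3, 6, 15, 5, 96, 36, 91]
Step 2: min=5 at 3
  Swap: [3, 5, 15, 6, 96, 36, 91]

After 2 steps: [3, 5, 15, 6, 96, 36, 91]


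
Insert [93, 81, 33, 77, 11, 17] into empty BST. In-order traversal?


Insert 93: root
Insert 81: L from 93
Insert 33: L from 93 -> L from 81
Insert 77: L from 93 -> L from 81 -> R from 33
Insert 11: L from 93 -> L from 81 -> L from 33
Insert 17: L from 93 -> L from 81 -> L from 33 -> R from 11

In-order: [11, 17, 33, 77, 81, 93]


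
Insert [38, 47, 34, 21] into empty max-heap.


Insert 38: [38]
Insert 47: [47, 38]
Insert 34: [47, 38, 34]
Insert 21: [47, 38, 34, 21]

Final heap: [47, 38, 34, 21]


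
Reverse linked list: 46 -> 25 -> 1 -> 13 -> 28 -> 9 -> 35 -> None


Step 1: curr=46, set curr.next=prev(None) | reversed so far: 46
Step 2: curr=25, set curr.next=prev(46) | reversed so far: 25 -> 46
Step 3: curr=1, set curr.next=prev(25) | reversed so far: 1 -> 25 -> 46
Step 4: curr=13, set curr.next=prev(1) | reversed so far: 13 -> 1 -> 25 -> 46
Step 5: curr=28, set curr.next=prev(13) | reversed so far: 28 -> 13 -> 1 -> 25 -> 46
Step 6: curr=9, set curr.next=prev(28) | reversed so far: 9 -> 28 -> 13 -> 1 -> 25 -> 46
Step 7: curr=35, set curr.next=prev(9) | reversed so far: 35 -> 9 -> 28 -> 13 -> 1 -> 25 -> 46

35 -> 9 -> 28 -> 13 -> 1 -> 25 -> 46 -> None


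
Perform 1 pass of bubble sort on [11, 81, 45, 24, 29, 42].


Initial: [11, 81, 45, 24, 29, 42]
Pass 1: [11, 45, 24, 29, 42, 81] (4 swaps)

After 1 pass: [11, 45, 24, 29, 42, 81]


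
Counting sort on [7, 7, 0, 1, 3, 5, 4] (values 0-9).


Input: [7, 7, 0, 1, 3, 5, 4]
Counts: [1, 1, 0, 1, 1, 1, 0, 2, 0, 0]

Sorted: [0, 1, 3, 4, 5, 7, 7]


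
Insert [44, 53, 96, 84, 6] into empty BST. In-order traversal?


Insert 44: root
Insert 53: R from 44
Insert 96: R from 44 -> R from 53
Insert 84: R from 44 -> R from 53 -> L from 96
Insert 6: L from 44

In-order: [6, 44, 53, 84, 96]


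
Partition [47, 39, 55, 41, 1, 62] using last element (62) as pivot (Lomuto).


Pivot: 62
  47 <= 62: advance i (no swap)
  39 <= 62: advance i (no swap)
  55 <= 62: advance i (no swap)
  41 <= 62: advance i (no swap)
  1 <= 62: advance i (no swap)
Place pivot at 5: [47, 39, 55, 41, 1, 62]

Partitioned: [47, 39, 55, 41, 1, 62]


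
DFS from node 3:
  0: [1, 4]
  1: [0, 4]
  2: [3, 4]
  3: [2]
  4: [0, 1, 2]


Visit 3, push [2]
Visit 2, push [4]
Visit 4, push [1, 0]
Visit 0, push [1]
Visit 1, push []

DFS order: [3, 2, 4, 0, 1]


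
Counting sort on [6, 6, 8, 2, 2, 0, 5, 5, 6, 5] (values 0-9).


Input: [6, 6, 8, 2, 2, 0, 5, 5, 6, 5]
Counts: [1, 0, 2, 0, 0, 3, 3, 0, 1, 0]

Sorted: [0, 2, 2, 5, 5, 5, 6, 6, 6, 8]


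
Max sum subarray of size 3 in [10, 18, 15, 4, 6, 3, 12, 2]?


[0:3]: 43
[1:4]: 37
[2:5]: 25
[3:6]: 13
[4:7]: 21
[5:8]: 17

Max: 43 at [0:3]


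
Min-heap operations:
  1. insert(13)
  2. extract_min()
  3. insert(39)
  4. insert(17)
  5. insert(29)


insert(13) -> [13]
extract_min()->13, []
insert(39) -> [39]
insert(17) -> [17, 39]
insert(29) -> [17, 39, 29]

Final heap: [17, 39, 29]


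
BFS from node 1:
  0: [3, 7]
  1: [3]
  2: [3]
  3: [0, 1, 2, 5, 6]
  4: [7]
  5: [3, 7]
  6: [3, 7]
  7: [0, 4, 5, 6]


Visit 1, enqueue [3]
Visit 3, enqueue [0, 2, 5, 6]
Visit 0, enqueue [7]
Visit 2, enqueue []
Visit 5, enqueue []
Visit 6, enqueue []
Visit 7, enqueue [4]
Visit 4, enqueue []

BFS order: [1, 3, 0, 2, 5, 6, 7, 4]


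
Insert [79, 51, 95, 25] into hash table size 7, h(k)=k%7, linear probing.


Insert 79: h=2 -> slot 2
Insert 51: h=2, 1 probes -> slot 3
Insert 95: h=4 -> slot 4
Insert 25: h=4, 1 probes -> slot 5

Table: [None, None, 79, 51, 95, 25, None]


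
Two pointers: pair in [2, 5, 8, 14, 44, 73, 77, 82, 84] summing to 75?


lo=0(2)+hi=8(84)=86
lo=0(2)+hi=7(82)=84
lo=0(2)+hi=6(77)=79
lo=0(2)+hi=5(73)=75

Yes: 2+73=75


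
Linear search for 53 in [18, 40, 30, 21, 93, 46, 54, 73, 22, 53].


i=0: 18!=53
i=1: 40!=53
i=2: 30!=53
i=3: 21!=53
i=4: 93!=53
i=5: 46!=53
i=6: 54!=53
i=7: 73!=53
i=8: 22!=53
i=9: 53==53 found!

Found at 9, 10 comps


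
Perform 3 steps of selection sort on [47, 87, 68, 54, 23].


Initial: [47, 87, 68, 54, 23]
Step 1: min=23 at 4
  Swap: [23, 87, 68, 54, 47]
Step 2: min=47 at 4
  Swap: [23, 47, 68, 54, 87]
Step 3: min=54 at 3
  Swap: [23, 47, 54, 68, 87]

After 3 steps: [23, 47, 54, 68, 87]


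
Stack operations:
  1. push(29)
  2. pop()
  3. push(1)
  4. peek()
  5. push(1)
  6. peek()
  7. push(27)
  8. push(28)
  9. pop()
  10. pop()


push(29) -> [29]
pop()->29, []
push(1) -> [1]
peek()->1
push(1) -> [1, 1]
peek()->1
push(27) -> [1, 1, 27]
push(28) -> [1, 1, 27, 28]
pop()->28, [1, 1, 27]
pop()->27, [1, 1]

Final stack: [1, 1]


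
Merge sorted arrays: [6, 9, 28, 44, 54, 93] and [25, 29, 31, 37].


Take 6 from A
Take 9 from A
Take 25 from B
Take 28 from A
Take 29 from B
Take 31 from B
Take 37 from B

Merged: [6, 9, 25, 28, 29, 31, 37, 44, 54, 93]


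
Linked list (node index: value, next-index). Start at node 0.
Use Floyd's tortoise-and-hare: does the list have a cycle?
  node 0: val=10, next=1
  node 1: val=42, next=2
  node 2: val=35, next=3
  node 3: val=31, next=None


Floyd's tortoise (slow, +1) and hare (fast, +2):
  init: slow=0, fast=0
  step 1: slow=1, fast=2
  step 2: fast 2->3->None, no cycle

Cycle: no


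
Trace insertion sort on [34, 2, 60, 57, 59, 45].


Initial: [34, 2, 60, 57, 59, 45]
Insert 2: [2, 34, 60, 57, 59, 45]
Insert 60: [2, 34, 60, 57, 59, 45]
Insert 57: [2, 34, 57, 60, 59, 45]
Insert 59: [2, 34, 57, 59, 60, 45]
Insert 45: [2, 34, 45, 57, 59, 60]

Sorted: [2, 34, 45, 57, 59, 60]


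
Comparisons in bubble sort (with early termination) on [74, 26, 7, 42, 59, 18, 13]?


Algorithm: bubble sort (with early termination)
Input: [74, 26, 7, 42, 59, 18, 13]
Sorted: [7, 13, 18, 26, 42, 59, 74]

21


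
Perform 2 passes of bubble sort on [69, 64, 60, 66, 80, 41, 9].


Initial: [69, 64, 60, 66, 80, 41, 9]
Pass 1: [64, 60, 66, 69, 41, 9, 80] (5 swaps)
Pass 2: [60, 64, 66, 41, 9, 69, 80] (3 swaps)

After 2 passes: [60, 64, 66, 41, 9, 69, 80]


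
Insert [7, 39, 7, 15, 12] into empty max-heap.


Insert 7: [7]
Insert 39: [39, 7]
Insert 7: [39, 7, 7]
Insert 15: [39, 15, 7, 7]
Insert 12: [39, 15, 7, 7, 12]

Final heap: [39, 15, 7, 7, 12]


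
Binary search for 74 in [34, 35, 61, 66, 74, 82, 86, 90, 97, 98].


Step 1: lo=0, hi=9, mid=4, val=74

Found at index 4


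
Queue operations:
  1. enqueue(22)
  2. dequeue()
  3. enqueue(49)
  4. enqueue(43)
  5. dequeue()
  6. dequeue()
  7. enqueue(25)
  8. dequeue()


enqueue(22) -> [22]
dequeue()->22, []
enqueue(49) -> [49]
enqueue(43) -> [49, 43]
dequeue()->49, [43]
dequeue()->43, []
enqueue(25) -> [25]
dequeue()->25, []

Final queue: []


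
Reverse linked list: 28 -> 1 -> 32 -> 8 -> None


Step 1: curr=28, set curr.next=prev(None) | reversed so far: 28
Step 2: curr=1, set curr.next=prev(28) | reversed so far: 1 -> 28
Step 3: curr=32, set curr.next=prev(1) | reversed so far: 32 -> 1 -> 28
Step 4: curr=8, set curr.next=prev(32) | reversed so far: 8 -> 32 -> 1 -> 28

8 -> 32 -> 1 -> 28 -> None


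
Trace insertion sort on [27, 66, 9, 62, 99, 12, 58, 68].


Initial: [27, 66, 9, 62, 99, 12, 58, 68]
Insert 66: [27, 66, 9, 62, 99, 12, 58, 68]
Insert 9: [9, 27, 66, 62, 99, 12, 58, 68]
Insert 62: [9, 27, 62, 66, 99, 12, 58, 68]
Insert 99: [9, 27, 62, 66, 99, 12, 58, 68]
Insert 12: [9, 12, 27, 62, 66, 99, 58, 68]
Insert 58: [9, 12, 27, 58, 62, 66, 99, 68]
Insert 68: [9, 12, 27, 58, 62, 66, 68, 99]

Sorted: [9, 12, 27, 58, 62, 66, 68, 99]


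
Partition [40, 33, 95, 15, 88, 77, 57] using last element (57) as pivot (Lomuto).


Pivot: 57
  40 <= 57: advance i (no swap)
  33 <= 57: advance i (no swap)
  15 <= 57: swap -> [40, 33, 15, 95, 88, 77, 57]
Place pivot at 3: [40, 33, 15, 57, 88, 77, 95]

Partitioned: [40, 33, 15, 57, 88, 77, 95]


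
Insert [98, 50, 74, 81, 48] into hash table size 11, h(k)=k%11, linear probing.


Insert 98: h=10 -> slot 10
Insert 50: h=6 -> slot 6
Insert 74: h=8 -> slot 8
Insert 81: h=4 -> slot 4
Insert 48: h=4, 1 probes -> slot 5

Table: [None, None, None, None, 81, 48, 50, None, 74, None, 98]


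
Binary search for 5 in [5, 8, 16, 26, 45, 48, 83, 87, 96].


Step 1: lo=0, hi=8, mid=4, val=45
Step 2: lo=0, hi=3, mid=1, val=8
Step 3: lo=0, hi=0, mid=0, val=5

Found at index 0


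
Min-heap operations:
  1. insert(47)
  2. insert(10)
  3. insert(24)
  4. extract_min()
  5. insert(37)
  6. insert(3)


insert(47) -> [47]
insert(10) -> [10, 47]
insert(24) -> [10, 47, 24]
extract_min()->10, [24, 47]
insert(37) -> [24, 47, 37]
insert(3) -> [3, 24, 37, 47]

Final heap: [3, 24, 37, 47]


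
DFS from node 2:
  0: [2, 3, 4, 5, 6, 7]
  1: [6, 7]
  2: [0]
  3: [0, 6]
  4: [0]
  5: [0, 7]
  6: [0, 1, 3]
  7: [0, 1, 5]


Visit 2, push [0]
Visit 0, push [7, 6, 5, 4, 3]
Visit 3, push [6]
Visit 6, push [1]
Visit 1, push [7]
Visit 7, push [5]
Visit 5, push []
Visit 4, push []

DFS order: [2, 0, 3, 6, 1, 7, 5, 4]


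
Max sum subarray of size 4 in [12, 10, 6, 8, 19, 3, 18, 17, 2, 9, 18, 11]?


[0:4]: 36
[1:5]: 43
[2:6]: 36
[3:7]: 48
[4:8]: 57
[5:9]: 40
[6:10]: 46
[7:11]: 46
[8:12]: 40

Max: 57 at [4:8]


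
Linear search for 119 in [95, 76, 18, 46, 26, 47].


i=0: 95!=119
i=1: 76!=119
i=2: 18!=119
i=3: 46!=119
i=4: 26!=119
i=5: 47!=119

Not found, 6 comps


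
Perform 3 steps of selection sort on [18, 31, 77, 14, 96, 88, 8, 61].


Initial: [18, 31, 77, 14, 96, 88, 8, 61]
Step 1: min=8 at 6
  Swap: [8, 31, 77, 14, 96, 88, 18, 61]
Step 2: min=14 at 3
  Swap: [8, 14, 77, 31, 96, 88, 18, 61]
Step 3: min=18 at 6
  Swap: [8, 14, 18, 31, 96, 88, 77, 61]

After 3 steps: [8, 14, 18, 31, 96, 88, 77, 61]


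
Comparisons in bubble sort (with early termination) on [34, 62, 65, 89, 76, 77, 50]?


Algorithm: bubble sort (with early termination)
Input: [34, 62, 65, 89, 76, 77, 50]
Sorted: [34, 50, 62, 65, 76, 77, 89]

21


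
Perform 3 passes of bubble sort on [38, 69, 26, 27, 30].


Initial: [38, 69, 26, 27, 30]
Pass 1: [38, 26, 27, 30, 69] (3 swaps)
Pass 2: [26, 27, 30, 38, 69] (3 swaps)
Pass 3: [26, 27, 30, 38, 69] (0 swaps)

After 3 passes: [26, 27, 30, 38, 69]


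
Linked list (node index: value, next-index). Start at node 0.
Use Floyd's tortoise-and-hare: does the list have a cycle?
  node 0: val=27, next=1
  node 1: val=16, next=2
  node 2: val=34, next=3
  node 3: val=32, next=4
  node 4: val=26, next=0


Floyd's tortoise (slow, +1) and hare (fast, +2):
  init: slow=0, fast=0
  step 1: slow=1, fast=2
  step 2: slow=2, fast=4
  step 3: slow=3, fast=1
  step 4: slow=4, fast=3
  step 5: slow=0, fast=0
  slow == fast at node 0: cycle detected

Cycle: yes


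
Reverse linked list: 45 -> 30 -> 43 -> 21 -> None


Step 1: curr=45, set curr.next=prev(None) | reversed so far: 45
Step 2: curr=30, set curr.next=prev(45) | reversed so far: 30 -> 45
Step 3: curr=43, set curr.next=prev(30) | reversed so far: 43 -> 30 -> 45
Step 4: curr=21, set curr.next=prev(43) | reversed so far: 21 -> 43 -> 30 -> 45

21 -> 43 -> 30 -> 45 -> None


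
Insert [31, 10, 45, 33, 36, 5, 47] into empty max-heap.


Insert 31: [31]
Insert 10: [31, 10]
Insert 45: [45, 10, 31]
Insert 33: [45, 33, 31, 10]
Insert 36: [45, 36, 31, 10, 33]
Insert 5: [45, 36, 31, 10, 33, 5]
Insert 47: [47, 36, 45, 10, 33, 5, 31]

Final heap: [47, 36, 45, 10, 33, 5, 31]


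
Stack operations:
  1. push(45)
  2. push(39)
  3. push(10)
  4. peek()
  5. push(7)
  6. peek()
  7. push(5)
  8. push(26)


push(45) -> [45]
push(39) -> [45, 39]
push(10) -> [45, 39, 10]
peek()->10
push(7) -> [45, 39, 10, 7]
peek()->7
push(5) -> [45, 39, 10, 7, 5]
push(26) -> [45, 39, 10, 7, 5, 26]

Final stack: [45, 39, 10, 7, 5, 26]


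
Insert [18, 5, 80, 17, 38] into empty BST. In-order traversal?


Insert 18: root
Insert 5: L from 18
Insert 80: R from 18
Insert 17: L from 18 -> R from 5
Insert 38: R from 18 -> L from 80

In-order: [5, 17, 18, 38, 80]


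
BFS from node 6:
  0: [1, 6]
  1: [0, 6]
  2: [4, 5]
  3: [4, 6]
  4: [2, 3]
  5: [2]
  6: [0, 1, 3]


Visit 6, enqueue [0, 1, 3]
Visit 0, enqueue []
Visit 1, enqueue []
Visit 3, enqueue [4]
Visit 4, enqueue [2]
Visit 2, enqueue [5]
Visit 5, enqueue []

BFS order: [6, 0, 1, 3, 4, 2, 5]


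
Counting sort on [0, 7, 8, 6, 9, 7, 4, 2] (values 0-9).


Input: [0, 7, 8, 6, 9, 7, 4, 2]
Counts: [1, 0, 1, 0, 1, 0, 1, 2, 1, 1]

Sorted: [0, 2, 4, 6, 7, 7, 8, 9]


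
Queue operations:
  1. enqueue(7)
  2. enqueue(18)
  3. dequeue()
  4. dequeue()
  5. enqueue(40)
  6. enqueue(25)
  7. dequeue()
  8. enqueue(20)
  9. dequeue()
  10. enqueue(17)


enqueue(7) -> [7]
enqueue(18) -> [7, 18]
dequeue()->7, [18]
dequeue()->18, []
enqueue(40) -> [40]
enqueue(25) -> [40, 25]
dequeue()->40, [25]
enqueue(20) -> [25, 20]
dequeue()->25, [20]
enqueue(17) -> [20, 17]

Final queue: [20, 17]


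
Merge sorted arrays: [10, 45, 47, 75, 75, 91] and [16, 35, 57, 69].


Take 10 from A
Take 16 from B
Take 35 from B
Take 45 from A
Take 47 from A
Take 57 from B
Take 69 from B

Merged: [10, 16, 35, 45, 47, 57, 69, 75, 75, 91]


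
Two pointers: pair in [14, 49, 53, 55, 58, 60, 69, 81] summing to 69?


lo=0(14)+hi=7(81)=95
lo=0(14)+hi=6(69)=83
lo=0(14)+hi=5(60)=74
lo=0(14)+hi=4(58)=72
lo=0(14)+hi=3(55)=69

Yes: 14+55=69


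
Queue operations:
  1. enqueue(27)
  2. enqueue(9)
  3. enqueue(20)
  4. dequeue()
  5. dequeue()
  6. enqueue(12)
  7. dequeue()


enqueue(27) -> [27]
enqueue(9) -> [27, 9]
enqueue(20) -> [27, 9, 20]
dequeue()->27, [9, 20]
dequeue()->9, [20]
enqueue(12) -> [20, 12]
dequeue()->20, [12]

Final queue: [12]


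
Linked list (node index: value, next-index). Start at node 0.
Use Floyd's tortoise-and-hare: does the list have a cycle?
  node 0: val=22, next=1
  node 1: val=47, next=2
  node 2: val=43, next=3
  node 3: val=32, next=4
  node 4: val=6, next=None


Floyd's tortoise (slow, +1) and hare (fast, +2):
  init: slow=0, fast=0
  step 1: slow=1, fast=2
  step 2: slow=2, fast=4
  step 3: fast -> None, no cycle

Cycle: no


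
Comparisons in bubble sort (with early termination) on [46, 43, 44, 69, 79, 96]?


Algorithm: bubble sort (with early termination)
Input: [46, 43, 44, 69, 79, 96]
Sorted: [43, 44, 46, 69, 79, 96]

9


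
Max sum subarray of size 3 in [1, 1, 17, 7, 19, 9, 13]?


[0:3]: 19
[1:4]: 25
[2:5]: 43
[3:6]: 35
[4:7]: 41

Max: 43 at [2:5]


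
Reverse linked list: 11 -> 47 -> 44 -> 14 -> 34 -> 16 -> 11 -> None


Step 1: curr=11, set curr.next=prev(None) | reversed so far: 11
Step 2: curr=47, set curr.next=prev(11) | reversed so far: 47 -> 11
Step 3: curr=44, set curr.next=prev(47) | reversed so far: 44 -> 47 -> 11
Step 4: curr=14, set curr.next=prev(44) | reversed so far: 14 -> 44 -> 47 -> 11
Step 5: curr=34, set curr.next=prev(14) | reversed so far: 34 -> 14 -> 44 -> 47 -> 11
Step 6: curr=16, set curr.next=prev(34) | reversed so far: 16 -> 34 -> 14 -> 44 -> 47 -> 11
Step 7: curr=11, set curr.next=prev(16) | reversed so far: 11 -> 16 -> 34 -> 14 -> 44 -> 47 -> 11

11 -> 16 -> 34 -> 14 -> 44 -> 47 -> 11 -> None


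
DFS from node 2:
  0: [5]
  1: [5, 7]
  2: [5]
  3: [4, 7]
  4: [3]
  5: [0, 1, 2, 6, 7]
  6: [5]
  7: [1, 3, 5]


Visit 2, push [5]
Visit 5, push [7, 6, 1, 0]
Visit 0, push []
Visit 1, push [7]
Visit 7, push [3]
Visit 3, push [4]
Visit 4, push []
Visit 6, push []

DFS order: [2, 5, 0, 1, 7, 3, 4, 6]


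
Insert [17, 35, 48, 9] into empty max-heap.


Insert 17: [17]
Insert 35: [35, 17]
Insert 48: [48, 17, 35]
Insert 9: [48, 17, 35, 9]

Final heap: [48, 17, 35, 9]


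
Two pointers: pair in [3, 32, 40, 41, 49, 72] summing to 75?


lo=0(3)+hi=5(72)=75

Yes: 3+72=75


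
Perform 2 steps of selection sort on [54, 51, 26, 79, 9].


Initial: [54, 51, 26, 79, 9]
Step 1: min=9 at 4
  Swap: [9, 51, 26, 79, 54]
Step 2: min=26 at 2
  Swap: [9, 26, 51, 79, 54]

After 2 steps: [9, 26, 51, 79, 54]


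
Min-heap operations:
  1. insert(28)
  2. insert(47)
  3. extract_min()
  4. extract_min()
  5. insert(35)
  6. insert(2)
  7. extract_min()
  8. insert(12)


insert(28) -> [28]
insert(47) -> [28, 47]
extract_min()->28, [47]
extract_min()->47, []
insert(35) -> [35]
insert(2) -> [2, 35]
extract_min()->2, [35]
insert(12) -> [12, 35]

Final heap: [12, 35]


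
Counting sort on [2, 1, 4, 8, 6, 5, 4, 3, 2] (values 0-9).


Input: [2, 1, 4, 8, 6, 5, 4, 3, 2]
Counts: [0, 1, 2, 1, 2, 1, 1, 0, 1, 0]

Sorted: [1, 2, 2, 3, 4, 4, 5, 6, 8]


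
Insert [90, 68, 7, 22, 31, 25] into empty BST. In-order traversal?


Insert 90: root
Insert 68: L from 90
Insert 7: L from 90 -> L from 68
Insert 22: L from 90 -> L from 68 -> R from 7
Insert 31: L from 90 -> L from 68 -> R from 7 -> R from 22
Insert 25: L from 90 -> L from 68 -> R from 7 -> R from 22 -> L from 31

In-order: [7, 22, 25, 31, 68, 90]


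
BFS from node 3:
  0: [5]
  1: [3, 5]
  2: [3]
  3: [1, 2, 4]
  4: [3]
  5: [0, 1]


Visit 3, enqueue [1, 2, 4]
Visit 1, enqueue [5]
Visit 2, enqueue []
Visit 4, enqueue []
Visit 5, enqueue [0]
Visit 0, enqueue []

BFS order: [3, 1, 2, 4, 5, 0]


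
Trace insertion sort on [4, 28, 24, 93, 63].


Initial: [4, 28, 24, 93, 63]
Insert 28: [4, 28, 24, 93, 63]
Insert 24: [4, 24, 28, 93, 63]
Insert 93: [4, 24, 28, 93, 63]
Insert 63: [4, 24, 28, 63, 93]

Sorted: [4, 24, 28, 63, 93]


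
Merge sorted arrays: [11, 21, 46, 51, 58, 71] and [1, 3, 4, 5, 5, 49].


Take 1 from B
Take 3 from B
Take 4 from B
Take 5 from B
Take 5 from B
Take 11 from A
Take 21 from A
Take 46 from A
Take 49 from B

Merged: [1, 3, 4, 5, 5, 11, 21, 46, 49, 51, 58, 71]


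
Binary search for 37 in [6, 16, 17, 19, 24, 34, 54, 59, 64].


Step 1: lo=0, hi=8, mid=4, val=24
Step 2: lo=5, hi=8, mid=6, val=54
Step 3: lo=5, hi=5, mid=5, val=34

Not found


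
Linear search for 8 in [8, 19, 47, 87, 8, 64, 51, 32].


i=0: 8==8 found!

Found at 0, 1 comps


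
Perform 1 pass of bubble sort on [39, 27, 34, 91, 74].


Initial: [39, 27, 34, 91, 74]
Pass 1: [27, 34, 39, 74, 91] (3 swaps)

After 1 pass: [27, 34, 39, 74, 91]


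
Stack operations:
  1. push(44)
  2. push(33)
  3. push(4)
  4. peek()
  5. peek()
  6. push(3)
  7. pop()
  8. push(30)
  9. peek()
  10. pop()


push(44) -> [44]
push(33) -> [44, 33]
push(4) -> [44, 33, 4]
peek()->4
peek()->4
push(3) -> [44, 33, 4, 3]
pop()->3, [44, 33, 4]
push(30) -> [44, 33, 4, 30]
peek()->30
pop()->30, [44, 33, 4]

Final stack: [44, 33, 4]


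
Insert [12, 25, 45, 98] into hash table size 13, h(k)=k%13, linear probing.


Insert 12: h=12 -> slot 12
Insert 25: h=12, 1 probes -> slot 0
Insert 45: h=6 -> slot 6
Insert 98: h=7 -> slot 7

Table: [25, None, None, None, None, None, 45, 98, None, None, None, None, 12]


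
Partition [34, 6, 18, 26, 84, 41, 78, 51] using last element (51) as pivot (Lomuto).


Pivot: 51
  34 <= 51: advance i (no swap)
  6 <= 51: advance i (no swap)
  18 <= 51: advance i (no swap)
  26 <= 51: advance i (no swap)
  41 <= 51: swap -> [34, 6, 18, 26, 41, 84, 78, 51]
Place pivot at 5: [34, 6, 18, 26, 41, 51, 78, 84]

Partitioned: [34, 6, 18, 26, 41, 51, 78, 84]


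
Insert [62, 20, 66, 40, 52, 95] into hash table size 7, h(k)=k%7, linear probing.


Insert 62: h=6 -> slot 6
Insert 20: h=6, 1 probes -> slot 0
Insert 66: h=3 -> slot 3
Insert 40: h=5 -> slot 5
Insert 52: h=3, 1 probes -> slot 4
Insert 95: h=4, 4 probes -> slot 1

Table: [20, 95, None, 66, 52, 40, 62]


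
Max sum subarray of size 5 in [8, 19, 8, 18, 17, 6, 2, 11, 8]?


[0:5]: 70
[1:6]: 68
[2:7]: 51
[3:8]: 54
[4:9]: 44

Max: 70 at [0:5]


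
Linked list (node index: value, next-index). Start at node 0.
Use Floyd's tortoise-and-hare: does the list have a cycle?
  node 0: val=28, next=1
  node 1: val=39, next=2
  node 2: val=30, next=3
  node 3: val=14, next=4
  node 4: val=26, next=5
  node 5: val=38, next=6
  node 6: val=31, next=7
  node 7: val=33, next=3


Floyd's tortoise (slow, +1) and hare (fast, +2):
  init: slow=0, fast=0
  step 1: slow=1, fast=2
  step 2: slow=2, fast=4
  step 3: slow=3, fast=6
  step 4: slow=4, fast=3
  step 5: slow=5, fast=5
  slow == fast at node 5: cycle detected

Cycle: yes
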